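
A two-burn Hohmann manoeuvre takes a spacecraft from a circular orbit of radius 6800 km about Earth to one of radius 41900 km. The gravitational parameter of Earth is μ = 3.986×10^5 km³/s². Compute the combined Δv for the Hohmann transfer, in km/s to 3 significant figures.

Δv = 3.84 km/s

Semi-major axis of the transfer orbit: a_t = (6800 + 41900)/2 = 24350 km.
At r₁ the circular-orbit speed is v₁ = √(μ/r₁) = 7.6562 km/s.
Transfer-orbit speed at r₁ (v² = μ(2/r − 1/a)): v_p = √[μ(2/r₁ − 1/a_t)] = 10.043 km/s.
First burn Δv₁ = |v_p − v₁| = 2.387 km/s.
At r₂, v₂ = √(μ/r₂) = 3.084 km/s.
Transfer-orbit speed at r₂: v_a = √[μ(2/r₂ − 1/a_t)] = 1.630 km/s.
Second burn Δv₂ = |v₂ − v_a| = 1.454 km/s.
Total Δv = Δv₁ + Δv₂ = 3.841 km/s.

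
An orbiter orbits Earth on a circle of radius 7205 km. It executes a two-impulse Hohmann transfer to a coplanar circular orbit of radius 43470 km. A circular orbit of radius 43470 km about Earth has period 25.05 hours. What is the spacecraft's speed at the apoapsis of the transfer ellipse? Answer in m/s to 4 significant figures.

v = 1615 m/s

From Kepler's third law T² = 4π²r³/μ at r = 43470 km, T = 25.05 hours = 25.05 × 3600 s = 90180 s: μ = 4π²r³/T² = 3.98757×10^5 km³/s².
Semi-major axis of the transfer orbit: a_t = (7205 + 43470)/2 = 25337.5 km.
The apoapsis of the transfer ellipse is at r = 43470 km.
Vis-viva: v = √[μ(2/r − 1/a_t)] = √[3.98757×10^5 × (2/43470 − 1/25337.5)] = 1.615 km/s.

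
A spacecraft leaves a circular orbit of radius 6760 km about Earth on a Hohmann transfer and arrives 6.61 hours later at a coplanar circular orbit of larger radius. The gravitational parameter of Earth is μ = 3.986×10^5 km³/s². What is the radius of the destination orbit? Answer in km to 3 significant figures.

Transfer time t = 6.61 hours = 23796 s, and t = π√(a_t³/μ).
So a_t = (μ t²/π²)^(1/3) = (3.986×10^5 × (23796)² / π²)^(1/3) = 28385 km.
Since a_t = (r₁ + r₂)/2, r₂ = 2a_t − r₁ = 2×28385 − 6760 = 50010 km.

r₂ = 50000 km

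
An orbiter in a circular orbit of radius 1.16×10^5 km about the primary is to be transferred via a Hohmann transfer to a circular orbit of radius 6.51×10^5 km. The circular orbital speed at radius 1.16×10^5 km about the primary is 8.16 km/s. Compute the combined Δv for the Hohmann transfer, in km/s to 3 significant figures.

Δv = 4.02 km/s

From the circular-orbit relation v² = μ/r at r = 1.16×10^5 km: μ = v²r = (8.16)² × 1.16×10^5 = 7.72393×10^6 km³/s².
Semi-major axis of the transfer orbit: a_t = (1.160×10^5 + 6.510×10^5)/2 = 3.835×10^5 km.
At r₁ the circular-orbit speed is v₁ = √(μ/r₁) = 8.1600 km/s.
Transfer-orbit speed at r₁ (v² = μ(2/r − 1/a)): v_p = √[μ(2/r₁ − 1/a_t)] = 10.632 km/s.
First burn Δv₁ = |v_p − v₁| = 2.472 km/s.
At r₂, v₂ = √(μ/r₂) = 3.4445 km/s.
Transfer-orbit speed at r₂: v_a = √[μ(2/r₂ − 1/a_t)] = 1.8944 km/s.
Second burn Δv₂ = |v₂ − v_a| = 1.550 km/s.
Δv = Δv₁ + Δv₂ = 2.472 + 1.550 = 4.022 km/s.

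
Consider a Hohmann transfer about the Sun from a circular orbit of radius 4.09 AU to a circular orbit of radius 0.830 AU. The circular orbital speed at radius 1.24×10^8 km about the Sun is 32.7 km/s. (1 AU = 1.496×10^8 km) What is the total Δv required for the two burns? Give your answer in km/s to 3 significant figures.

Δv = 15.6 km/s

From the circular-orbit relation v² = μ/r at r = 1.24×10^8 km: μ = v²r = (32.7)² × 1.24×10^8 = 1.32592×10^11 km³/s².
In km: r₁ = 4.09 × 1.496×10^8 = 6.11864×10^8 km; r₂ = 0.830 × 1.496×10^8 = 1.24168×10^8 km.
Transfer-ellipse semi-major axis a_t = (r₁ + r₂)/2 = (6.11864×10^8 + 1.24168×10^8)/2 = 3.68016×10^8 km.
Circular speed at r₁: v₁ = √(μ/r₁) = √(1.32592×10^11/6.11864×10^8) = 14.721 km/s.
Transfer-orbit speed at r₁ (vis-viva): v_a = √[μ(2/r₁ − 1/a_t)] = 8.5507 km/s.
First burn Δv₁ = |v_a − v₁| = 6.170 km/s.
At r₂, v₂ = √(μ/r₂) = 32.6779 km/s.
Transfer-orbit speed at r₂: v_p = √[μ(2/r₂ − 1/a_t)] = 42.1355 km/s.
Second burn Δv₂ = |v₂ − v_p| = 9.458 km/s.
Total Δv = Δv₁ + Δv₂ = 15.63 km/s.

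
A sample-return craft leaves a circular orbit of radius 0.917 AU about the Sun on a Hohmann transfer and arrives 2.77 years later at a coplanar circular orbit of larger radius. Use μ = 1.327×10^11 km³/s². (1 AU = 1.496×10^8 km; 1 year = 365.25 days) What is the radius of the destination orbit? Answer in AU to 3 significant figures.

In km: r₁ = 0.917 × 1.496×10^8 = 1.371832×10^8 km.
Transfer time t = 2.77 years × 365.25 × 86400 s = 8.7414552×10^7 s, and t = π√(a_t³/μ).
So a_t = (μ t²/π²)^(1/3) = (1.327×10^11 × (8.7414552×10^7)² / π²)^(1/3) = 4.6836×10^8 km.
Since a_t = (r₁ + r₂)/2, r₂ = 2a_t − r₁ = 2×4.6836×10^8 − 1.371832×10^8 = 7.995368×10^8 km.
In AU: r₂ = 7.995368×10^8 / 1.496×10^8 = 5.34 AU.

r₂ = 5.34 AU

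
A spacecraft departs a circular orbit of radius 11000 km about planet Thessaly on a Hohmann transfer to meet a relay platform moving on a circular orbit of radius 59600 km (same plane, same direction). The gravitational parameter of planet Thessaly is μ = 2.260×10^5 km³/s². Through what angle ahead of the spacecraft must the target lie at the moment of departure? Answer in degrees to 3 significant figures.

φ = 98.0°

Transfer-ellipse semi-major axis a_t = (r₁ + r₂)/2 = (11000 + 59600)/2 = 35300 km.
Transfer time t = π√(a_t³/μ) = 43828.611 s.
Target angular speed ω₂ = √(μ/r₂³) = 3.2672685×10^-5 rad/s.
Angle swept by the target during transfer: ω₂·t = 1.431998 rad = 82.047°.
The spacecraft traverses 180° on the transfer ellipse, so the target must lead by 180° − 82.047° = 98.0°.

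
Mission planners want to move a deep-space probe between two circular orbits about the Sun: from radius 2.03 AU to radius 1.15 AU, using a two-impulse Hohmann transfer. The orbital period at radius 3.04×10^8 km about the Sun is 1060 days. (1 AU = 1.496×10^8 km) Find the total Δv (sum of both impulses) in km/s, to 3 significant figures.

From Kepler's third law T² = 4π²r³/μ at r = 3.04×10^8 km, T = 1060 days = 1060 × 86400 s = 9.1584×10^7 s: μ = 4π²r³/T² = 1.32233×10^11 km³/s².
In km: r₁ = 2.03 × 1.496×10^8 = 3.03688×10^8 km; r₂ = 1.15 × 1.496×10^8 = 1.7204×10^8 km.
The Hohmann ellipse has a_t = (r₁ + r₂)/2 = 2.37864×10^8 km.
At r₁ the circular-orbit speed is v₁ = √(μ/r₁) = 20.867 km/s.
Transfer-orbit speed at r₁ (vis-viva): v_a = √[μ(2/r₁ − 1/a_t)] = 17.746 km/s.
First burn Δv₁ = |v_a − v₁| = 3.121 km/s.
Circular speed at r₂: v₂ = √(μ/r₂) = 27.724 km/s.
Transfer-orbit speed at r₂: v_p = √[μ(2/r₂ − 1/a_t)] = 31.326 km/s.
Second burn Δv₂ = |v₂ − v_p| = 3.602 km/s.
Total Δv = Δv₁ + Δv₂ = 6.723 km/s.

Δv = 6.72 km/s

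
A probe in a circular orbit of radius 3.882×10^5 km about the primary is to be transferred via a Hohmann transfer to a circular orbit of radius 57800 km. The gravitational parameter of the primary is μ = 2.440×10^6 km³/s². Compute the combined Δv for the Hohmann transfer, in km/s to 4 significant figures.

Semi-major axis of the transfer orbit: a_t = (3.882×10^5 + 57800)/2 = 2.230×10^5 km.
At r₁ the circular-orbit speed is v₁ = √(μ/r₁) = 2.507 km/s.
On the transfer ellipse at r₁, vis-viva equation gives v_a = √[μ(2/r₁ − 1/a_t)] = 1.276 km/s.
First burn Δv₁ = |v_a − v₁| = 1.231 km/s.
Circular speed at r₂: v₂ = √(μ/r₂) = 6.497 km/s.
Transfer-orbit speed at r₂: v_p = √[μ(2/r₂ − 1/a_t)] = 8.572 km/s.
Second burn Δv₂ = |v₂ − v_p| = 2.075 km/s.
Δv = Δv₁ + Δv₂ = 1.231 + 2.075 = 3.306 km/s.

Δv = 3.306 km/s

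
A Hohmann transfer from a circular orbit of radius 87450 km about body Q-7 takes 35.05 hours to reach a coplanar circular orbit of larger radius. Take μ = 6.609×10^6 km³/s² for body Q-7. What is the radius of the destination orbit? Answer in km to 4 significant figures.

Transfer time t = 35.05 hours = 1.2618×10^5 s, and t = π√(a_t³/μ).
So a_t = (μ t²/π²)^(1/3) = (6.609×10^6 × (1.2618×10^5)² / π²)^(1/3) = 2.2009×10^5 km.
Since a_t = (r₁ + r₂)/2, r₂ = 2a_t − r₁ = 2×2.2009×10^5 − 87450 = 3.5273×10^5 km.

r₂ = 3.527×10^5 km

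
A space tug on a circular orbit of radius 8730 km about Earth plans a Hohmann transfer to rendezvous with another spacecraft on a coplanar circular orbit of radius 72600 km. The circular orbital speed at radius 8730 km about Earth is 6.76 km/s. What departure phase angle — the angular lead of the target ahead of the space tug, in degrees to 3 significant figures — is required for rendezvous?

From the circular-orbit relation v² = μ/r at r = 8730 km: μ = v²r = (6.76)² × 8730 = 3.98940×10^5 km³/s².
The Hohmann ellipse has a_t = (r₁ + r₂)/2 = 40665 km.
The half-period of the transfer ellipse is t = π√(a_t³/μ) = 40790 s.
The target's mean motion on its circular orbit is ω₂ = √(μ/r₂³) = 3.229×10^-5 rad/s.
Angle swept by the target during transfer: ω₂·t = 1.317 rad = 75.46°.
The space tug traverses 180° on the transfer ellipse, so the target must lead by 180° − 75.46° = 105°.

φ = 105°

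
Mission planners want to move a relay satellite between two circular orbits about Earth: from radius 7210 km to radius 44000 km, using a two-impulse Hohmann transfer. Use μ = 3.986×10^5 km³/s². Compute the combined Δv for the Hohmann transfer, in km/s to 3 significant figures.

Δv = 3.72 km/s

The Hohmann ellipse has a_t = (r₁ + r₂)/2 = 25605 km.
Circular speed at r₁: v₁ = √(μ/r₁) = √(3.986×10^5/7210) = 7.43534 km/s.
On the transfer ellipse at r₁, vis-viva gives v_p = √[μ(2/r₁ − 1/a_t)] = 9.74687 km/s.
First burn Δv₁ = |v_p − v₁| = 2.3115 km/s.
At r₂, v₂ = √(μ/r₂) = 3.00983 km/s.
Transfer-orbit speed at r₂: v_a = √[μ(2/r₂ − 1/a_t)] = 1.59716 km/s.
Second burn Δv₂ = |v₂ − v_a| = 1.4127 km/s.
Δv = Δv₁ + Δv₂ = 2.3115 + 1.4127 = 3.724 km/s.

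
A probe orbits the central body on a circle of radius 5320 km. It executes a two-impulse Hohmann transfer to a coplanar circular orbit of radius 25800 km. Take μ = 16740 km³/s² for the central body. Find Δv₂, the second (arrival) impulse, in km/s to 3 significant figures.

Semi-major axis of the transfer orbit: a_t = (5320 + 25800)/2 = 15560 km.
Circular speed at r = 25800 km: v_c = √(μ/r) = 0.8055 km/s.
Vis-viva on the transfer ellipse at r = 25800 km gives v_t = √[μ(2/r − 1/a_t)] = 0.4710 km/s.
Δv₂ = |v_t − v_c| = |0.4710 − 0.8055| = 0.3345 km/s.

Δv₂ = 0.335 km/s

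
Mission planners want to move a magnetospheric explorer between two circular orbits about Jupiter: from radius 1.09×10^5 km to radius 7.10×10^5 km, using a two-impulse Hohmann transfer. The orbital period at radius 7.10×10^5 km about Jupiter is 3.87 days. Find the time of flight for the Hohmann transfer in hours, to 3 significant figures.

From Kepler's third law T² = 4π²r³/μ at r = 7.10×10^5 km, T = 3.87 days = 3.87 × 86400 s = 3.34368×10^5 s: μ = 4π²r³/T² = 1.26382×10^8 km³/s².
Semi-major axis of the transfer orbit: a_t = (1.090×10^5 + 7.100×10^5)/2 = 4.095×10^5 km.
By Kepler's third law the transfer-orbit period is T = 2π√(a_t³/μ), so t = T/2 = 73230 s.
Converting: 73230 s ÷ 3600 s/hour = 20.3 hours.

t = 20.3 hours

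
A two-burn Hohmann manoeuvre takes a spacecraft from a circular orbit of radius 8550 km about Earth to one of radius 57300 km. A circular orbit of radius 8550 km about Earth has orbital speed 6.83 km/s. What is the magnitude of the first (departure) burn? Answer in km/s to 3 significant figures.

From the circular-orbit relation v² = μ/r at r = 8550 km: μ = v²r = (6.83)² × 8550 = 3.98848×10^5 km³/s².
Semi-major axis of the transfer orbit: a_t = (8550 + 57300)/2 = 32925 km.
On the circular orbit at r = 8550 km, v_c = √(μ/r) = 6.830 km/s.
Vis-viva on the transfer ellipse at r = 8550 km gives v_t = √[μ(2/r − 1/a_t)] = 9.010 km/s.
Δv₁ = |v_t − v_c| = |9.010 − 6.830| = 2.180 km/s.

Δv₁ = 2.18 km/s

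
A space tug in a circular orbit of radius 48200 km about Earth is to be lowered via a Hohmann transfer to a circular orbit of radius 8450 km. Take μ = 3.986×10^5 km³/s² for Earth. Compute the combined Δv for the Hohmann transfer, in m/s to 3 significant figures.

Δv = 3400 m/s

Semi-major axis of the transfer orbit: a_t = (48200 + 8450)/2 = 28325 km.
At r₁ the circular-orbit speed is v₁ = √(μ/r₁) = 2.876 km/s.
On the transfer ellipse at r₁, vis-viva equation gives v_a = √[μ(2/r₁ − 1/a_t)] = 1.571 km/s.
First burn Δv₁ = |v_a − v₁| = 1.305 km/s.
At r₂, v₂ = √(μ/r₂) = 6.868 km/s.
Transfer-orbit speed at r₂: v_p = √[μ(2/r₂ − 1/a_t)] = 8.959 km/s.
Second burn Δv₂ = |v₂ − v_p| = 2.091 km/s.
Δv = Δv₁ + Δv₂ = 1.305 + 2.091 = 3.396 km/s.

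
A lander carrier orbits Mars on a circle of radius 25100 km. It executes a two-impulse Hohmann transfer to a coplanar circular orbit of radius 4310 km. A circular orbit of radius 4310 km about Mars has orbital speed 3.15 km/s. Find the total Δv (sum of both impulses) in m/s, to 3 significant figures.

From the circular-orbit relation v² = μ/r at r = 4310 km: μ = v²r = (3.15)² × 4310 = 42766.0 km³/s².
The Hohmann ellipse has a_t = (r₁ + r₂)/2 = 14705 km.
Circular speed at r₁: v₁ = √(μ/r₁) = √(42766.0/25100) = 1.3053 km/s.
On the transfer ellipse at r₁, vis-viva equation gives v_a = √[μ(2/r₁ − 1/a_t)] = 0.70667 km/s.
First burn Δv₁ = |v_a − v₁| = 0.5986 km/s.
Circular speed at r₂: v₂ = √(μ/r₂) = 3.1500 km/s.
Transfer-orbit speed at r₂: v_p = √[μ(2/r₂ − 1/a_t)] = 4.1154 km/s.
Second burn Δv₂ = |v₂ − v_p| = 0.9654 km/s.
Δv = Δv₁ + Δv₂ = 0.5986 + 0.9654 = 1.564 km/s.

Δv = 1560 m/s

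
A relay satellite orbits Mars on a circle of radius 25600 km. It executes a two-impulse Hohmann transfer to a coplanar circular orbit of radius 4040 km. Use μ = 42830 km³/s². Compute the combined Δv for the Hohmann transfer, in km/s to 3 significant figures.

Semi-major axis of the transfer orbit: a_t = (25600 + 4040)/2 = 14820 km.
Circular speed at r₁: v₁ = √(μ/r₁) = √(42830/25600) = 1.29346 km/s.
On the transfer ellipse at r₁, v² = μ(2/r − 1/a) gives v_a = √[μ(2/r₁ − 1/a_t)] = 0.675337 km/s.
First burn Δv₁ = |v_a − v₁| = 0.6181 km/s.
Circular speed at r₂: v₂ = √(μ/r₂) = 3.256 km/s.
Transfer-orbit speed at r₂: v_p = √[μ(2/r₂ − 1/a_t)] = 4.279 km/s.
Second burn Δv₂ = |v₂ − v_p| = 1.023 km/s.
Δv = Δv₁ + Δv₂ = 0.6181 + 1.023 = 1.641 km/s.

Δv = 1.64 km/s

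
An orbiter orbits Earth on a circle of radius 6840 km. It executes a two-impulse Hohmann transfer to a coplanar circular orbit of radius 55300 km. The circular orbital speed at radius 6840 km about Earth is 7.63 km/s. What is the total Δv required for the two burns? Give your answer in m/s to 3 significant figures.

From the circular-orbit relation v² = μ/r at r = 6840 km: μ = v²r = (7.63)² × 6840 = 3.98204×10^5 km³/s².
Transfer-ellipse semi-major axis a_t = (r₁ + r₂)/2 = (6840 + 55300)/2 = 31070 km.
At r₁ the circular-orbit speed is v₁ = √(μ/r₁) = 7.63000 km/s.
On the transfer ellipse at r₁, vis-viva gives v_p = √[μ(2/r₁ − 1/a_t)] = 10.1793 km/s.
First burn Δv₁ = |v_p − v₁| = 2.5493 km/s.
Circular speed at r₂: v₂ = √(μ/r₂) = 2.68343 km/s.
Transfer-orbit speed at r₂: v_a = √[μ(2/r₂ − 1/a_t)] = 1.25906 km/s.
Second burn Δv₂ = |v₂ − v_a| = 1.4244 km/s.
Total Δv = Δv₁ + Δv₂ = 3.974 km/s.

Δv = 3970 m/s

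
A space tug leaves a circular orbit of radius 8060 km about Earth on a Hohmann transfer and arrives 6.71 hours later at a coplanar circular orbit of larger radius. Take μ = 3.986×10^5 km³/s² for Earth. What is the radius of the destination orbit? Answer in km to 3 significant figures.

Transfer time t = 6.71 hours = 24156 s, and t = π√(a_t³/μ).
So a_t = (μ t²/π²)^(1/3) = (3.986×10^5 × (24156)² / π²)^(1/3) = 28670 km.
Since a_t = (r₁ + r₂)/2, r₂ = 2a_t − r₁ = 2×28670 − 8060 = 49280 km.

r₂ = 49300 km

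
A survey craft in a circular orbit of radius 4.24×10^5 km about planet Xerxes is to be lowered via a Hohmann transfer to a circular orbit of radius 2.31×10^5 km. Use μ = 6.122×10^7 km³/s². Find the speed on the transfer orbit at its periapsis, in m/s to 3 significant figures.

Semi-major axis of the transfer orbit: a_t = (4.240×10^5 + 2.310×10^5)/2 = 3.275×10^5 km.
At periapsis, r = 2.310×10^5 km.
Vis-viva: v = √[μ(2/r − 1/a_t)] = √[6.122×10^7 × (2/2.310×10^5 − 1/3.275×10^5)] = 18.52 km/s.

v = 18500 m/s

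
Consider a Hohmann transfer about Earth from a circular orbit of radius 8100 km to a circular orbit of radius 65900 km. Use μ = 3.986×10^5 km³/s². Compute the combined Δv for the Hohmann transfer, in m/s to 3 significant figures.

Δv = 3660 m/s

Semi-major axis of the transfer orbit: a_t = (8100 + 65900)/2 = 37000 km.
Circular speed at r₁: v₁ = √(μ/r₁) = √(3.986×10^5/8100) = 7.015 km/s.
On the transfer ellipse at r₁, vis-viva equation gives v_p = √[μ(2/r₁ − 1/a_t)] = 9.362 km/s.
First burn Δv₁ = |v_p − v₁| = 2.347 km/s.
At r₂, v₂ = √(μ/r₂) = 2.4594 km/s.
Transfer-orbit speed at r₂: v_a = √[μ(2/r₂ − 1/a_t)] = 1.1507 km/s.
Second burn Δv₂ = |v₂ − v_a| = 1.309 km/s.
Total Δv = Δv₁ + Δv₂ = 3.656 km/s.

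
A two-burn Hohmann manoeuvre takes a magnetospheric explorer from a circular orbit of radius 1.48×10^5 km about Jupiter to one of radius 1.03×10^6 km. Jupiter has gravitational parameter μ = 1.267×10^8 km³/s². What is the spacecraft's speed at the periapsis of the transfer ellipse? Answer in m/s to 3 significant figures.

v = 38700 m/s

The Hohmann ellipse has a_t = (r₁ + r₂)/2 = 5.890×10^5 km.
The periapsis of the transfer ellipse is at r = 1.480×10^5 km.
Applying v² = μ(2/r − 1/a_t): v = 38.69 km/s.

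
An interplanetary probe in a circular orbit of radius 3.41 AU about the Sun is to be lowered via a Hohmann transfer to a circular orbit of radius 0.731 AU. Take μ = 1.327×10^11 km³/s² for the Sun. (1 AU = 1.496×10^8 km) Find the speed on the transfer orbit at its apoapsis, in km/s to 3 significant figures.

In km: r₁ = 3.41 × 1.496×10^8 = 5.10136×10^8 km; r₂ = 0.731 × 1.496×10^8 = 1.093576×10^8 km.
The Hohmann ellipse has a_t = (r₁ + r₂)/2 = 3.097468×10^8 km.
At apoapsis, r = 5.10136×10^8 km.
From the vis-viva equation, v = √[μ(2/r − 1/a_t)] = 9.583 km/s.

v = 9.58 km/s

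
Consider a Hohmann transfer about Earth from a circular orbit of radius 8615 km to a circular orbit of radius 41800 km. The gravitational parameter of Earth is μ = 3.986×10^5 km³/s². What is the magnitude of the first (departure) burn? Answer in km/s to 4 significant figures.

Semi-major axis of the transfer orbit: a_t = (8615 + 41800)/2 = 25207.5 km.
Circular speed at r = 8615 km: v_c = √(μ/r) = 6.802 km/s.
Transfer-orbit speed at the same r (vis-viva, a = a_t): v_t = √[μ(2/r − 1/a_t)] = 8.759 km/s.
Δv₁ = |v_t − v_c| = |8.759 − 6.802| = 1.957 km/s.

Δv₁ = 1.957 km/s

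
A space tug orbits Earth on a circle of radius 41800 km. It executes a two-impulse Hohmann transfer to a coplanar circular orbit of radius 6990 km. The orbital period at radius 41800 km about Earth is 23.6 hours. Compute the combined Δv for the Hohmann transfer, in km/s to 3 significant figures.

Δv = 3.77 km/s

From Kepler's third law T² = 4π²r³/μ at r = 41800 km, T = 23.6 hours = 23.6 × 3600 s = 84960 s: μ = 4π²r³/T² = 3.99447×10^5 km³/s².
Transfer-ellipse semi-major axis a_t = (r₁ + r₂)/2 = (41800 + 6990)/2 = 24395 km.
Circular speed at r₁: v₁ = √(μ/r₁) = √(3.99447×10^5/41800) = 3.0913 km/s.
Transfer-orbit speed at r₁ (vis-viva equation): v_a = √[μ(2/r₁ − 1/a_t)] = 1.6547 km/s.
First burn Δv₁ = |v_a − v₁| = 1.4366 km/s.
At r₂, v₂ = √(μ/r₂) = 7.5595 km/s.
Transfer-orbit speed at r₂: v_p = √[μ(2/r₂ − 1/a_t)] = 9.8953 km/s.
Second burn Δv₂ = |v₂ − v_p| = 2.3358 km/s.
Δv = Δv₁ + Δv₂ = 1.4366 + 2.3358 = 3.772 km/s.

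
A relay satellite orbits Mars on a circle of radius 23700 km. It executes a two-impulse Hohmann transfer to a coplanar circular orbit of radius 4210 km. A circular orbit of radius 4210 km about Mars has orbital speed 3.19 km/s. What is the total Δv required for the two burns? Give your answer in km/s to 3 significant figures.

From the circular-orbit relation v² = μ/r at r = 4210 km: μ = v²r = (3.19)² × 4210 = 42841.4 km³/s².
Transfer-ellipse semi-major axis a_t = (r₁ + r₂)/2 = (23700 + 4210)/2 = 13955 km.
At r₁ the circular-orbit speed is v₁ = √(μ/r₁) = 1.3445 km/s.
Transfer-orbit speed at r₁ (v² = μ(2/r − 1/a)): v_a = √[μ(2/r₁ − 1/a_t)] = 0.73847 km/s.
First burn Δv₁ = |v_a − v₁| = 0.6060 km/s.
At r₂, v₂ = √(μ/r₂) = 3.1900 km/s.
Transfer-orbit speed at r₂: v_p = √[μ(2/r₂ − 1/a_t)] = 4.1572 km/s.
Second burn Δv₂ = |v₂ − v_p| = 0.9672 km/s.
Total Δv = Δv₁ + Δv₂ = 1.573 km/s.

Δv = 1.57 km/s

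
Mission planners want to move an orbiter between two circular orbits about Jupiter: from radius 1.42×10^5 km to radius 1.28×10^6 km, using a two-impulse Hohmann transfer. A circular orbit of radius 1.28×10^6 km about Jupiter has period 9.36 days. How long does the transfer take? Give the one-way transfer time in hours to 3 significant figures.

From Kepler's third law T² = 4π²r³/μ at r = 1.28×10^6 km, T = 9.36 days = 9.36 × 86400 s = 8.08704×10^5 s: μ = 4π²r³/T² = 1.26593×10^8 km³/s².
Transfer-ellipse semi-major axis a_t = (r₁ + r₂)/2 = (1.420×10^5 + 1.280×10^6)/2 = 7.110×10^5 km.
Transfer time t = π√(a_t³/μ) = π√((7.110×10^5)³ / 1.26593×10^8) = 1.674×10^5 s.
Converting: 1.674×10^5 s ÷ 3600 s/hour = 46.5 hours.

t = 46.5 hours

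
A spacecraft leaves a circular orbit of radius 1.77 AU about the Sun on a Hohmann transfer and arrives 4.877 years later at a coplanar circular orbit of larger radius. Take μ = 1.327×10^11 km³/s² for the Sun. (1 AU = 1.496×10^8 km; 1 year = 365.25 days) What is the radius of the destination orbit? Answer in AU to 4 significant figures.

In km: r₁ = 1.77 × 1.496×10^8 = 2.64792×10^8 km.
Transfer time t = 4.877 years × 365.25 × 86400 s = 1.539064152×10^8 s, and t = π√(a_t³/μ).
So a_t = (μ t²/π²)^(1/3) = (1.327×10^11 × (1.539064152×10^8)² / π²)^(1/3) = 6.8291×10^8 km.
Since a_t = (r₁ + r₂)/2, r₂ = 2a_t − r₁ = 2×6.8291×10^8 − 2.64792×10^8 = 1.101028×10^9 km.
In AU: r₂ = 1.101028×10^9 / 1.496×10^8 = 7.360 AU.

r₂ = 7.360 AU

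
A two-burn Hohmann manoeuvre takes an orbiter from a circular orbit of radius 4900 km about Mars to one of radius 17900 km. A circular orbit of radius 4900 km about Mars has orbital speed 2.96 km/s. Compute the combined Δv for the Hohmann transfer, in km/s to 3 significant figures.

Δv = 1.28 km/s

From the circular-orbit relation v² = μ/r at r = 4900 km: μ = v²r = (2.96)² × 4900 = 42931.8 km³/s².
The Hohmann ellipse has a_t = (r₁ + r₂)/2 = 11400 km.
Circular speed at r₁: v₁ = √(μ/r₁) = √(42931.8/4900) = 2.96000 km/s.
On the transfer ellipse at r₁, v² = μ(2/r − 1/a) gives v_p = √[μ(2/r₁ − 1/a_t)] = 3.70908 km/s.
First burn Δv₁ = |v_p − v₁| = 0.74908 km/s.
At r₂, v₂ = √(μ/r₂) = 1.548686 km/s.
Transfer-orbit speed at r₂: v_a = √[μ(2/r₂ − 1/a_t)] = 1.015334 km/s.
Second burn Δv₂ = |v₂ − v_a| = 0.53335 km/s.
Total Δv = Δv₁ + Δv₂ = 1.282 km/s.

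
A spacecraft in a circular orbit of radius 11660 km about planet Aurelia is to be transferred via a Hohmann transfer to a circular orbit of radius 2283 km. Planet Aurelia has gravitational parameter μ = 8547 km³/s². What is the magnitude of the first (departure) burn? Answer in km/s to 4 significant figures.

Δv₁ = 0.3662 km/s

Transfer-ellipse semi-major axis a_t = (r₁ + r₂)/2 = (11660 + 2283)/2 = 6971.5 km.
Circular speed at r = 11660 km: v_c = √(μ/r) = 0.85617 km/s.
Vis-viva on the transfer ellipse at r = 11660 km gives v_t = √[μ(2/r − 1/a_t)] = 0.48995 km/s.
Δv₁ = |v_t − v_c| = |0.48995 − 0.85617| = 0.3662 km/s.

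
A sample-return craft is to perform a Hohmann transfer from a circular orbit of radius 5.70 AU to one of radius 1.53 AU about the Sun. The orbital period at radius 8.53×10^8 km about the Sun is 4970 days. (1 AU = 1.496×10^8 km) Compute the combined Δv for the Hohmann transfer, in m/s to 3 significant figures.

From Kepler's third law T² = 4π²r³/μ at r = 8.53×10^8 km, T = 4970 days = 4970 × 86400 s = 4.29408×10^8 s: μ = 4π²r³/T² = 1.32882×10^11 km³/s².
In km: r₁ = 5.70 × 1.496×10^8 = 8.5272×10^8 km; r₂ = 1.53 × 1.496×10^8 = 2.28888×10^8 km.
Transfer-ellipse semi-major axis a_t = (r₁ + r₂)/2 = (8.5272×10^8 + 2.28888×10^8)/2 = 5.40804×10^8 km.
At r₁ the circular-orbit speed is v₁ = √(μ/r₁) = 12.483 km/s.
Transfer-orbit speed at r₁ (v² = μ(2/r − 1/a)): v_a = √[μ(2/r₁ − 1/a_t)] = 8.1212 km/s.
First burn Δv₁ = |v_a − v₁| = 4.362 km/s.
Circular speed at r₂: v₂ = √(μ/r₂) = 24.095 km/s.
Transfer-orbit speed at r₂: v_p = √[μ(2/r₂ − 1/a_t)] = 30.256 km/s.
Second burn Δv₂ = |v₂ − v_p| = 6.161 km/s.
Δv = Δv₁ + Δv₂ = 4.362 + 6.161 = 10.52 km/s.

Δv = 10500 m/s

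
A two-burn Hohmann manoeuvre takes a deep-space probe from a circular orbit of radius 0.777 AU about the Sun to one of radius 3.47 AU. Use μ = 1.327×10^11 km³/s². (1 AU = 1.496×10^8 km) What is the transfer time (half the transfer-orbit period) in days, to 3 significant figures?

In km: r₁ = 0.777 × 1.496×10^8 = 1.162392×10^8 km; r₂ = 3.47 × 1.496×10^8 = 5.19112×10^8 km.
Transfer-ellipse semi-major axis a_t = (r₁ + r₂)/2 = (1.162392×10^8 + 5.19112×10^8)/2 = 3.176756×10^8 km.
Half the transfer-orbit period gives t = π√(a_t³/μ) = 4.883×10^7 s.
Converting: 4.883×10^7 s ÷ 86400 s/day = 565 days.

t = 565 days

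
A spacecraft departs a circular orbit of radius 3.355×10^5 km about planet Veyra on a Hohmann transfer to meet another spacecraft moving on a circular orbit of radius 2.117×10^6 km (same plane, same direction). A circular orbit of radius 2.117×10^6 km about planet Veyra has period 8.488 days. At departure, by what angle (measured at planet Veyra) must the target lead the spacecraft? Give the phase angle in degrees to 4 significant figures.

From Kepler's third law T² = 4π²r³/μ at r = 2.117×10^6 km, T = 8.488 days = 8.488 × 86400 s = 7.333632×10^5 s: μ = 4π²r³/T² = 6.96441×10^8 km³/s².
The Hohmann ellipse has a_t = (r₁ + r₂)/2 = 1.22625×10^6 km.
The half-period of the transfer ellipse is t = π√(a_t³/μ) = 1.61650×10^5 s.
The target's mean motion on its circular orbit is ω₂ = √(μ/r₂³) = 8.56763×10^-6 rad/s.
Angle swept by the target during transfer: ω₂·t = 1.38496 rad = 79.352°.
Arrival is 180° from departure on the ellipse, so φ = 180° − 79.352° = 100.6°.

φ = 100.6°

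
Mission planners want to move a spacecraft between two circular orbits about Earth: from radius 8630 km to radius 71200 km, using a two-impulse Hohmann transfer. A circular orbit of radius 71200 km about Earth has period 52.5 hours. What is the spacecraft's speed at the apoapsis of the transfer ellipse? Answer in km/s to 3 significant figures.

From Kepler's third law T² = 4π²r³/μ at r = 71200 km, T = 52.5 hours = 52.5 × 3600 s = 1.890×10^5 s: μ = 4π²r³/T² = 3.98911×10^5 km³/s².
The Hohmann ellipse has a_t = (r₁ + r₂)/2 = 39915 km.
The apoapsis of the transfer ellipse is at r = 71200 km.
Applying v² = μ(2/r − 1/a_t): v = 1.101 km/s.

v = 1.10 km/s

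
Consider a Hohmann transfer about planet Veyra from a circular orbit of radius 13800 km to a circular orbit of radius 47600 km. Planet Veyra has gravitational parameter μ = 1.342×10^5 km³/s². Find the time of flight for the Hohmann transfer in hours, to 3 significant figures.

t = 12.8 hours

Semi-major axis of the transfer orbit: a_t = (13800 + 47600)/2 = 30700 km.
Half the transfer-orbit period gives t = π√(a_t³/μ) = 46130 s.
Converting: 46130 s ÷ 3600 s/hour = 12.8 hours.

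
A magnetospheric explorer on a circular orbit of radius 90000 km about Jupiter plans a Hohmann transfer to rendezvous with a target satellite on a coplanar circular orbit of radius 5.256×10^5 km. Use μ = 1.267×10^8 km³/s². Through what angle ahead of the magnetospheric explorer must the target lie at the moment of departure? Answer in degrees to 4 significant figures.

Semi-major axis of the transfer orbit: a_t = (90000 + 5.256×10^5)/2 = 3.078×10^5 km.
Transfer time t = π√(a_t³/μ) = 47660 s.
The target's mean motion on its circular orbit is ω₂ = √(μ/r₂³) = 2.954×10^-5 rad/s.
Angle swept by the target during transfer: ω₂·t = 1.408 rad = 80.67°.
Arrival is 180° from departure on the ellipse, so φ = 180° − 80.67° = 99.33°.

φ = 99.33°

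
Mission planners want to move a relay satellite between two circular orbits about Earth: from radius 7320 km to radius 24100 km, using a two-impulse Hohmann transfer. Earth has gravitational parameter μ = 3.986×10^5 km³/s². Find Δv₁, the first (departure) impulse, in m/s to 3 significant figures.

Semi-major axis of the transfer orbit: a_t = (7320 + 24100)/2 = 15710 km.
On the circular orbit at r = 7320 km, v_c = √(μ/r) = 7.3793 km/s.
Transfer-orbit speed at the same r (vis-viva, a = a_t): v_t = √[μ(2/r − 1/a_t)] = 9.1397 km/s.
Δv₁ = |v_t − v_c| = |9.1397 − 7.3793| = 1.760 km/s.

Δv₁ = 1760 m/s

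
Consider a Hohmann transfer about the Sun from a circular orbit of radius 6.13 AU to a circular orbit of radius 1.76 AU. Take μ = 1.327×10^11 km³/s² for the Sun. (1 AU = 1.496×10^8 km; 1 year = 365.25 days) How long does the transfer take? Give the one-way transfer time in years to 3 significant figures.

t = 3.92 years

In km: r₁ = 6.13 × 1.496×10^8 = 9.17048×10^8 km; r₂ = 1.76 × 1.496×10^8 = 2.63296×10^8 km.
Transfer-ellipse semi-major axis a_t = (r₁ + r₂)/2 = (9.17048×10^8 + 2.63296×10^8)/2 = 5.90172×10^8 km.
By Kepler's third law the transfer-orbit period is T = 2π√(a_t³/μ), so t = T/2 = 1.236×10^8 s.
Converting: 1.236×10^8 s ÷ 3.15576×10^7 s/year (365.25 × 86400) = 3.92 years.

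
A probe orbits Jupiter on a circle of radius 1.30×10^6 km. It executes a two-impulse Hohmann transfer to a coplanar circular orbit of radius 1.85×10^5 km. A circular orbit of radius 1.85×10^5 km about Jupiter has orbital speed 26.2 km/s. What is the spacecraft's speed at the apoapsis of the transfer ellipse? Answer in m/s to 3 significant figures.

From the circular-orbit relation v² = μ/r at r = 1.85×10^5 km: μ = v²r = (26.2)² × 1.85×10^5 = 1.26991×10^8 km³/s².
Semi-major axis of the transfer orbit: a_t = (1.300×10^6 + 1.850×10^5)/2 = 7.425×10^5 km.
At apoapsis, r = 1.300×10^6 km.
Applying v² = μ(2/r − 1/a_t): v = 4.933 km/s.

v = 4930 m/s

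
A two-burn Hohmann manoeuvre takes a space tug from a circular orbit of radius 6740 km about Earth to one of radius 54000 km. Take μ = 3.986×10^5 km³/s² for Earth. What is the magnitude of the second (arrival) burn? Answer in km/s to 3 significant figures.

Transfer-ellipse semi-major axis a_t = (r₁ + r₂)/2 = (6740 + 54000)/2 = 30370 km.
Circular speed at r = 54000 km: v_c = √(μ/r) = 2.717 km/s.
Vis-viva on the transfer ellipse at r = 54000 km gives v_t = √[μ(2/r − 1/a_t)] = 1.280 km/s.
Δv₂ = |v_t − v_c| = |1.280 − 2.717| = 1.437 km/s.

Δv₂ = 1.44 km/s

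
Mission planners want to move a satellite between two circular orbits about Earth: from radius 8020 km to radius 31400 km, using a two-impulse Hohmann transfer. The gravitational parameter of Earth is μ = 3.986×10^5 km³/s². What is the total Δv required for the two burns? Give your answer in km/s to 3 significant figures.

Δv = 3.14 km/s

Transfer-ellipse semi-major axis a_t = (r₁ + r₂)/2 = (8020 + 31400)/2 = 19710 km.
Circular speed at r₁: v₁ = √(μ/r₁) = √(3.986×10^5/8020) = 7.04988 km/s.
Transfer-orbit speed at r₁ (vis-viva equation): v_p = √[μ(2/r₁ − 1/a_t)] = 8.89822 km/s.
First burn Δv₁ = |v_p − v₁| = 1.84834 km/s.
At r₂, v₂ = √(μ/r₂) = 3.56290 km/s.
Transfer-orbit speed at r₂: v_a = √[μ(2/r₂ − 1/a_t)] = 2.27273 km/s.
Second burn Δv₂ = |v₂ − v_a| = 1.29017 km/s.
Total Δv = Δv₁ + Δv₂ = 3.139 km/s.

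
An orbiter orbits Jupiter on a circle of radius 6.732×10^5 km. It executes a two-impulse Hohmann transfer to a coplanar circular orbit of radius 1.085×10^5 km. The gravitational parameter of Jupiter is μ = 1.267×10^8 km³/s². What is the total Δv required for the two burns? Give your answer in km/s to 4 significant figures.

Transfer-ellipse semi-major axis a_t = (r₁ + r₂)/2 = (6.732×10^5 + 1.085×10^5)/2 = 3.9085×10^5 km.
Circular speed at r₁: v₁ = √(μ/r₁) = √(1.267×10^8/6.732×10^5) = 13.719 km/s.
Transfer-orbit speed at r₁ (vis-viva equation): v_a = √[μ(2/r₁ − 1/a_t)] = 7.2281 km/s.
First burn Δv₁ = |v_a − v₁| = 6.491 km/s.
At r₂, v₂ = √(μ/r₂) = 34.17 km/s.
Transfer-orbit speed at r₂: v_p = √[μ(2/r₂ − 1/a_t)] = 44.85 km/s.
Second burn Δv₂ = |v₂ − v_p| = 10.68 km/s.
Total Δv = Δv₁ + Δv₂ = 17.17 km/s.

Δv = 17.17 km/s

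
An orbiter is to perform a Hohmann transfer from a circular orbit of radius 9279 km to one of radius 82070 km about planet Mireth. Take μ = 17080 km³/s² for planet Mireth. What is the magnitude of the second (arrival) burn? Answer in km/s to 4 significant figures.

Δv₂ = 0.2506 km/s

Transfer-ellipse semi-major axis a_t = (r₁ + r₂)/2 = (9279 + 82070)/2 = 45674.5 km.
Circular speed at r = 82070 km: v_c = √(μ/r) = 0.4562 km/s.
Transfer-orbit speed at the same r (vis-viva, a = a_t): v_t = √[μ(2/r − 1/a_t)] = 0.2056 km/s.
Δv₂ = |v_t − v_c| = |0.2056 − 0.4562| = 0.2506 km/s.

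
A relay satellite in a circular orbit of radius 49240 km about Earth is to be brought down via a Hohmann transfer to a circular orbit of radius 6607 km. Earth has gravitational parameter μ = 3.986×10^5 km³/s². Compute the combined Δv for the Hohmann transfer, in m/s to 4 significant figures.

Δv = 4008 m/s

Semi-major axis of the transfer orbit: a_t = (49240 + 6607)/2 = 27923.5 km.
At r₁ the circular-orbit speed is v₁ = √(μ/r₁) = 2.845 km/s.
Transfer-orbit speed at r₁ (vis-viva equation): v_a = √[μ(2/r₁ − 1/a_t)] = 1.384 km/s.
First burn Δv₁ = |v_a − v₁| = 1.461 km/s.
Circular speed at r₂: v₂ = √(μ/r₂) = 7.7672 km/s.
Transfer-orbit speed at r₂: v_p = √[μ(2/r₂ − 1/a_t)] = 10.314 km/s.
Second burn Δv₂ = |v₂ − v_p| = 2.547 km/s.
Δv = Δv₁ + Δv₂ = 1.461 + 2.547 = 4.008 km/s.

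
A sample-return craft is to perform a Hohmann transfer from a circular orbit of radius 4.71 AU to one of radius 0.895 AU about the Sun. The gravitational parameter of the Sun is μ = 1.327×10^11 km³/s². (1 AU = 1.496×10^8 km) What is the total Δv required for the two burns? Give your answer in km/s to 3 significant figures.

Δv = 15.3 km/s

In km: r₁ = 4.71 × 1.496×10^8 = 7.04616×10^8 km; r₂ = 0.895 × 1.496×10^8 = 1.33892×10^8 km.
Transfer-ellipse semi-major axis a_t = (r₁ + r₂)/2 = (7.04616×10^8 + 1.33892×10^8)/2 = 4.19254×10^8 km.
At r₁ the circular-orbit speed is v₁ = √(μ/r₁) = 13.723 km/s.
On the transfer ellipse at r₁, vis-viva equation gives v_a = √[μ(2/r₁ − 1/a_t)] = 7.7553 km/s.
First burn Δv₁ = |v_a − v₁| = 5.968 km/s.
At r₂, v₂ = √(μ/r₂) = 31.482 km/s.
Transfer-orbit speed at r₂: v_p = √[μ(2/r₂ − 1/a_t)] = 40.813 km/s.
Second burn Δv₂ = |v₂ − v_p| = 9.331 km/s.
Δv = Δv₁ + Δv₂ = 5.968 + 9.331 = 15.30 km/s.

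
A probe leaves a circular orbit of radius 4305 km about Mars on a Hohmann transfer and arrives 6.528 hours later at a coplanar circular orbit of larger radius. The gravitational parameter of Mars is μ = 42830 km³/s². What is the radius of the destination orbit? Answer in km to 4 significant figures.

Transfer time t = 6.528 hours = 23500.8 s, and t = π√(a_t³/μ).
So a_t = (μ t²/π²)^(1/3) = (42830 × (23500.8)² / π²)^(1/3) = 13383 km.
Since a_t = (r₁ + r₂)/2, r₂ = 2a_t − r₁ = 2×13383 − 4305 = 22461 km.

r₂ = 22460 km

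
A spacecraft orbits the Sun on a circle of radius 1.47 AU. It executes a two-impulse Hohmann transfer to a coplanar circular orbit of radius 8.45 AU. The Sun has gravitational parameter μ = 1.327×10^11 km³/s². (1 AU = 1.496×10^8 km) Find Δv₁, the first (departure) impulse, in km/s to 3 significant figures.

In km: r₁ = 1.47 × 1.496×10^8 = 2.19912×10^8 km; r₂ = 8.45 × 1.496×10^8 = 1.26412×10^9 km.
Semi-major axis of the transfer orbit: a_t = (2.19912×10^8 + 1.26412×10^9)/2 = 7.42016×10^8 km.
Circular speed at r = 2.19912×10^8 km: v_c = √(μ/r) = 24.565 km/s.
Transfer-orbit speed at the same r (vis-viva, a = a_t): v_t = √[μ(2/r − 1/a_t)] = 32.063 km/s.
Δv₁ = |v_t − v_c| = |32.063 − 24.565| = 7.498 km/s.

Δv₁ = 7.50 km/s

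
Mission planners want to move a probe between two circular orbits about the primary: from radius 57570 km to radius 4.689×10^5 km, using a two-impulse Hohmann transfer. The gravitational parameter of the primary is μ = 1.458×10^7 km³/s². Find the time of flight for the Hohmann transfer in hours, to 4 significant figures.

t = 30.87 hours

The Hohmann ellipse has a_t = (r₁ + r₂)/2 = 2.63235×10^5 km.
Transfer time t = π√(a_t³/μ) = π√((2.63235×10^5)³ / 1.458×10^7) = 1.1112×10^5 s.
Converting: 1.1112×10^5 s ÷ 3600 s/hour = 30.87 hours.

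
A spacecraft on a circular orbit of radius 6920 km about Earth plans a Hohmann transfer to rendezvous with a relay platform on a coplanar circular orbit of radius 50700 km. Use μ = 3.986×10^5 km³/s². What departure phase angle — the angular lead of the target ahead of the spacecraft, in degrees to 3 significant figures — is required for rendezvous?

The Hohmann ellipse has a_t = (r₁ + r₂)/2 = 28810 km.
Transfer time t = π√(a_t³/μ) = 24333 s.
The target's mean motion on its circular orbit is ω₂ = √(μ/r₂³) = 5.5304×10^-5 rad/s.
Angle swept by the target during transfer: ω₂·t = 1.3457 rad = 77.10°.
Arrival is 180° from departure on the ellipse, so φ = 180° − 77.10° = 103°.

φ = 103°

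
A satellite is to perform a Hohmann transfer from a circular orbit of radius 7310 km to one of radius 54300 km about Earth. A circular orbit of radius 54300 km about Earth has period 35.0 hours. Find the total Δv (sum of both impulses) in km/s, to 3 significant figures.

Δv = 3.81 km/s

From Kepler's third law T² = 4π²r³/μ at r = 54300 km, T = 35.0 hours = 35.0 × 3600 s = 1.260×10^5 s: μ = 4π²r³/T² = 3.98124×10^5 km³/s².
Transfer-ellipse semi-major axis a_t = (r₁ + r₂)/2 = (7310 + 54300)/2 = 30805 km.
At r₁ the circular-orbit speed is v₁ = √(μ/r₁) = 7.380 km/s.
Transfer-orbit speed at r₁ (vis-viva): v_p = √[μ(2/r₁ − 1/a_t)] = 9.798 km/s.
First burn Δv₁ = |v_p − v₁| = 2.418 km/s.
Circular speed at r₂: v₂ = √(μ/r₂) = 2.708 km/s.
Transfer-orbit speed at r₂: v_a = √[μ(2/r₂ − 1/a_t)] = 1.319 km/s.
Second burn Δv₂ = |v₂ − v_a| = 1.389 km/s.
Δv = Δv₁ + Δv₂ = 2.418 + 1.389 = 3.807 km/s.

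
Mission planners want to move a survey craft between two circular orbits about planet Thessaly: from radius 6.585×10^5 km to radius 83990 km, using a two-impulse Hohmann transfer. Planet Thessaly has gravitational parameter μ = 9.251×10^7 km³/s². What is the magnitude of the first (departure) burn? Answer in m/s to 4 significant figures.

Transfer-ellipse semi-major axis a_t = (r₁ + r₂)/2 = (6.585×10^5 + 83990)/2 = 3.71245×10^5 km.
On the circular orbit at r = 6.585×10^5 km, v_c = √(μ/r) = 11.853 km/s.
Transfer-orbit speed at the same r (vis-viva, a = a_t): v_t = √[μ(2/r − 1/a_t)] = 5.6377 km/s.
Δv₁ = |v_t − v_c| = |5.6377 − 11.853| = 6.215 km/s.

Δv₁ = 6215 m/s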